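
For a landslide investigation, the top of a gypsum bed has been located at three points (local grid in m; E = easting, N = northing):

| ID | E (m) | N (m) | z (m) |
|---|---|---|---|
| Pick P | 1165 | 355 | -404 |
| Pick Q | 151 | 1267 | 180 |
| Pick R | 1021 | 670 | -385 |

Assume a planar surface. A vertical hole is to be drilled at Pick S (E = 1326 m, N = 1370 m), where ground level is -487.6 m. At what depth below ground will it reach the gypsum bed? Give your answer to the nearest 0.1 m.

Let the plane be z = a·E + b·N + c.
Pick Q−Pick P: −1014a + 912b = 584;  Pick R−Pick P: −144a + 315b = 19.
Solving gives a = −0.885954, b = −0.344690.
Then c = -404 − a·1165 − b·355 = 750.50.
At (1326, 1370): z_contact = −1174.78 − 472.23 + 750.50 = -896.50 m.
Depth below ground = -487.6 − (-896.50) = 408.9 m.

408.9 m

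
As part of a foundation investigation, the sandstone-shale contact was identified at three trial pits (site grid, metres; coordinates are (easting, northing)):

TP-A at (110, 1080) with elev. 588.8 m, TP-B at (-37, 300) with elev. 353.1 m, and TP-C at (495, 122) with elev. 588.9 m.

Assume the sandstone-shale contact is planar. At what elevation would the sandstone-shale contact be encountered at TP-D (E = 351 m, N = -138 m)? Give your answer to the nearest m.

462 m

Two edge vectors: TP-A→TP-B = (-147, -780, -235.7), TP-A→TP-C = (385, -958, 0.1).
Normal n = (TP-A→TP-B) × (TP-A→TP-C) = (-225878.6, -90729.8, 441126).
So ∂z/∂E = −n_x/n_z = 0.51205 and ∂z/∂N = −n_y/n_z = 0.20568.
Intercept c from TP-A: 588.8 − 56.33 − 222.13 = 310.34.
At (351, -138): z = 179.7 − 28.4 + 310.34 = 461.7 m.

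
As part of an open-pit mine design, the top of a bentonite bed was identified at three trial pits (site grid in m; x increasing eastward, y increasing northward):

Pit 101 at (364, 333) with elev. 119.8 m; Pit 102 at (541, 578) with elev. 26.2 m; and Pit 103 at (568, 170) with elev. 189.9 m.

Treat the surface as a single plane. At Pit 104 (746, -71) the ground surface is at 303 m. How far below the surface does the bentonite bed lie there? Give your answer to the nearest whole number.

12 m

Let the plane be z = a·x + b·y + c.
Pit 102−Pit 101: 177a + 245b = −93.6;  Pit 103−Pit 101: 204a − 163b = 70.1.
Solving gives a = 0.02433, b = −0.39962.
Then c = 119.8 − a·364 − b·333 = 244.02.
At (746, -71): z_contact = 18.1 + 28.4 + 244.02 = 290.5 m.
Depth below ground = 303 − 290.5 = 12 m.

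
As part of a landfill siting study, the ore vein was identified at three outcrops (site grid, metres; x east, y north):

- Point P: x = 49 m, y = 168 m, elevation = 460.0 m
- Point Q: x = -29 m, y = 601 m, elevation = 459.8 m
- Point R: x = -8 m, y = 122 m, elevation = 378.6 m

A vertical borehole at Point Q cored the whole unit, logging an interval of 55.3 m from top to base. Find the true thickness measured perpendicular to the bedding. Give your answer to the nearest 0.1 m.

Two edge vectors: Point P→Point Q = (-78, 433, -0.2), Point P→Point R = (-57, -46, -81.4).
Normal n = (Point P→Point Q) × (Point P→Point R) = (-35255.4, -6337.8, 28269).
So ∂z/∂x = −n_x/n_z = 1.24714 and ∂z/∂y = −n_y/n_z = 0.22420.
|∇z| = √(a²+b²) = 1.26713, so dip δ = arctan(1.26713) = 51.72°.
True thickness = vertical thickness × cos δ = 55.3 × cos 51.72° = 34.3 m.

34.3 m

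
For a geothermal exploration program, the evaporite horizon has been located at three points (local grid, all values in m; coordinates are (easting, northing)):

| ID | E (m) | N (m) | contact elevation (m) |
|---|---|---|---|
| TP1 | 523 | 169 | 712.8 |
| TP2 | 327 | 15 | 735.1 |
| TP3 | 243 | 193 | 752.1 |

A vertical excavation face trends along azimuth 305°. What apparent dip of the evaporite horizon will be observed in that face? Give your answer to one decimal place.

7.4°

Let the plane be z = a·E + b·N + c.
TP2−TP1: −196a − 154b = 22.3;  TP3−TP1: −280a + 24b = 39.3.
Solving gives a = −0.13774, b = 0.03050.
Unit vector along 305° is (sin 305°, cos 305°) = (-0.8192, 0.5736).
Slope in that direction = a·(-0.8192) + b·(0.5736) = 0.13033.
Apparent dip = arctan|0.13033| = 7.4° (true dip is 8.0°, so apparent ≤ true as expected).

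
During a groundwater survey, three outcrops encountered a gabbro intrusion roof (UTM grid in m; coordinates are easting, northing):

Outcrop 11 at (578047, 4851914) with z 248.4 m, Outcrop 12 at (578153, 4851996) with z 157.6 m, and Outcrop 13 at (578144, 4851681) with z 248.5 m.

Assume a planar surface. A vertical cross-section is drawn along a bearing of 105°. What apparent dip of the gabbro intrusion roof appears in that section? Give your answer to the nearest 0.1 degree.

Two edge vectors: Outcrop 11→Outcrop 12 = (106, 82, -90.8), Outcrop 11→Outcrop 13 = (97, -233, 0.1).
Normal n = (Outcrop 11→Outcrop 12) × (Outcrop 11→Outcrop 13) = (-21148.2, -8818.2, -32652).
So ∂z/∂easting = −n_x/n_z = −0.64768 and ∂z/∂northing = −n_y/n_z = −0.27007.
Unit vector along 105° is (sin 105°, cos 105°) = (0.9659, -0.2588).
Slope in that direction = a·(0.9659) + b·(-0.2588) = −0.55572.
Apparent dip = arctan|0.55572| = 29.1° (true dip is 35.1°, so apparent ≤ true as expected).

29.1°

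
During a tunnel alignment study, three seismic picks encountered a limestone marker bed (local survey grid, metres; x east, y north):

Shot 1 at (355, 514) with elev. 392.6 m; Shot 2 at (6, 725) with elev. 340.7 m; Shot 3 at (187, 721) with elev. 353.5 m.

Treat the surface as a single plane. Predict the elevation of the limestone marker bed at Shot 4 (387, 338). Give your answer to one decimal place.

Let the plane be z = a·x + b·y + c.
Shot 2−Shot 1: −349a + 211b = −51.9;  Shot 3−Shot 1: −168a + 207b = −39.1.
Solving gives a = 0.06776, b = −0.13390.
Then c = 392.6 − a·355 − b·514 = 437.37.
At (387, 338): z = 26.2 − 45.3 + 437.37 = 418.3 m.

418.3 m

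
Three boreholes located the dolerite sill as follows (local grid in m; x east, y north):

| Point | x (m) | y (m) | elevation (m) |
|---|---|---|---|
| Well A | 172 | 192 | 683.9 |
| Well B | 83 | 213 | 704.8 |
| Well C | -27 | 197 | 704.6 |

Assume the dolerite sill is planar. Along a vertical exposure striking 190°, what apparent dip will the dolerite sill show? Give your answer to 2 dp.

Two edge vectors: Well A→Well B = (-89, 21, 20.9), Well A→Well C = (-199, 5, 20.7).
Normal n = (Well A→Well B) × (Well A→Well C) = (330.2, -2316.8, 3734).
So ∂z/∂x = −n_x/n_z = −0.08843 and ∂z/∂y = −n_y/n_z = 0.62046.
Unit vector along 190° is (sin 190°, cos 190°) = (-0.1736, -0.9848).
Slope in that direction = a·(-0.1736) + b·(-0.9848) = −0.59568.
Apparent dip = arctan|0.59568| = 30.78° (true dip is 32.1°, so apparent ≤ true as expected).

30.78°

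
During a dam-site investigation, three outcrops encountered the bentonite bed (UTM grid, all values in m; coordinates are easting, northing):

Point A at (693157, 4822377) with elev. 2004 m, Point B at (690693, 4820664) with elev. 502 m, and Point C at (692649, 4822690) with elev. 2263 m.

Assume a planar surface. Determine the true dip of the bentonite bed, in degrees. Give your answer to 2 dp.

Let the plane be z = a·easting + b·northing + c.
Point B−Point A: −2464a − 1713b = −1502;  Point C−Point A: −508a + 313b = 259.
Solving gives a = 0.01612, b = 0.85364.
Gradient magnitude |∇z| = √(a² + b²) = √(0.00026 + 0.72870) = 0.85379.
True dip = arctan(0.85379) = 40.49°, dipping toward S (azimuth ≈ 181°).

40.49°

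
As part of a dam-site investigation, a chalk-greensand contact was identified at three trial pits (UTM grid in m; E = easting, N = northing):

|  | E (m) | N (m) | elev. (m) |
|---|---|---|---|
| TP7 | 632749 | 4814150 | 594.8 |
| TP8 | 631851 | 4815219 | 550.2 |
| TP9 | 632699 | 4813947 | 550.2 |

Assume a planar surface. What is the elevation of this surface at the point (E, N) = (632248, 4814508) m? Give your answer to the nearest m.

Let the plane be z = a·E + b·N + c.
TP8−TP7: −898a + 1069b = −44.6;  TP9−TP7: −50a − 203b = −44.6.
Solving gives a = 0.24064748, b = 0.16043165.
Then c = 594.8 − a·632749 − b·4814150 = −924016.70.
At (632248, 4814508): z = 152148.9 + 772399.5 − 924016.70 = 531.7 m.

532 m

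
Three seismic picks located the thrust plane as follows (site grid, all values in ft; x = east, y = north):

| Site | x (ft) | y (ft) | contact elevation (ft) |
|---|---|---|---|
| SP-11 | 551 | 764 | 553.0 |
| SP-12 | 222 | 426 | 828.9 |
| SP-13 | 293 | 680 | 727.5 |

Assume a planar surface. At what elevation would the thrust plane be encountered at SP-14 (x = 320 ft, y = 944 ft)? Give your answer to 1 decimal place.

650.2 ft

Let the plane be z = a·x + b·y + c.
SP-12−SP-11: −329a − 338b = 275.9;  SP-13−SP-11: −258a − 84b = 174.5.
Solving gives a = −0.60108, b = −0.23119.
Then c = 553 − a·551 − b·764 = 1060.83.
At (320, 944): z = −192.3 − 218.2 + 1060.83 = 650.2 ft.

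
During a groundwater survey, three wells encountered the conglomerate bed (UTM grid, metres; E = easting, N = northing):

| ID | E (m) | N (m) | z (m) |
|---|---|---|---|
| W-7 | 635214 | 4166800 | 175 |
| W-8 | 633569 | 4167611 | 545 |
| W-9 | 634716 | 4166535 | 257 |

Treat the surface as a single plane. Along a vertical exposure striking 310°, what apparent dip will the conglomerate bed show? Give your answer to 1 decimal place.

Two edge vectors: W-7→W-8 = (-1645, 811, 370), W-7→W-9 = (-498, -265, 82).
Normal n = (W-7→W-8) × (W-7→W-9) = (164552, -49370, 839803).
So ∂z/∂E = −n_x/n_z = −0.19594 and ∂z/∂N = −n_y/n_z = 0.05879.
Unit vector along 310° is (sin 310°, cos 310°) = (-0.7660, 0.6428).
Slope in that direction = a·(-0.7660) + b·(0.6428) = 0.18789.
Apparent dip = arctan|0.18789| = 10.6° (true dip is 11.6°, so apparent ≤ true as expected).

10.6°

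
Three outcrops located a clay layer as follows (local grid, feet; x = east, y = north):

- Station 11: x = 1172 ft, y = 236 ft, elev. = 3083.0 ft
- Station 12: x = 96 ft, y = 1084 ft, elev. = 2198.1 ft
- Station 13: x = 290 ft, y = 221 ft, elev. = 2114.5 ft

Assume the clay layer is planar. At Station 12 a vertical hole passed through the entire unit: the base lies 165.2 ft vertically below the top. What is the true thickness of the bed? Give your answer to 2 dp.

108.69 ft

Let the plane be z = a·x + b·y + c.
Station 12−Station 11: −1076a + 848b = −884.9;  Station 13−Station 11: −882a − 15b = −968.5.
Solving gives a = 1.09225, b = 0.34241.
|∇z| = √(a²+b²) = 1.14466, so dip δ = arctan(1.14466) = 48.86°.
True thickness = vertical thickness × cos δ = 165.2 × cos 48.86° = 108.69 ft.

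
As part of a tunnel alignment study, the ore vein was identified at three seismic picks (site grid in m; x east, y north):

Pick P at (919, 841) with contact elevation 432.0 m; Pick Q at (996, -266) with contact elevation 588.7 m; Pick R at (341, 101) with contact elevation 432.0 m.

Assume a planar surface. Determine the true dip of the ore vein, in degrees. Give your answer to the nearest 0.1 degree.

11.9°

Let the plane be z = a·x + b·y + c.
Pick Q−Pick P: 77a − 1107b = 156.7;  Pick R−Pick P: −578a − 740b = 0.
Solving gives a = 0.16641, b = −0.12998.
Gradient magnitude |∇z| = √(a² + b²) = √(0.02769 + 0.01689) = 0.21115.
True dip = arctan(0.21115) = 11.9°, dipping toward NW (azimuth ≈ 308°).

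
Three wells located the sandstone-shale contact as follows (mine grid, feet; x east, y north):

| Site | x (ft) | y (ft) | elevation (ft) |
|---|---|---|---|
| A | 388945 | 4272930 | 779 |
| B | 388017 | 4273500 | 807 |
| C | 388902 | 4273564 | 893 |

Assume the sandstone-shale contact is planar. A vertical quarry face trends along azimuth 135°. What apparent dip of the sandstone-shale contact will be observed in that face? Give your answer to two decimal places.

4.11°

Two edge vectors: A→B = (-928, 570, 28), A→C = (-43, 634, 114).
Normal n = (A→B) × (A→C) = (47228, 104588, -563842).
So ∂z/∂x = −n_x/n_z = 0.08376 and ∂z/∂y = −n_y/n_z = 0.18549.
Unit vector along 135° is (sin 135°, cos 135°) = (0.7071, -0.7071).
Slope in that direction = a·(0.7071) + b·(-0.7071) = −0.07193.
Apparent dip = arctan|0.07193| = 4.11° (true dip is 11.5°, so apparent ≤ true as expected).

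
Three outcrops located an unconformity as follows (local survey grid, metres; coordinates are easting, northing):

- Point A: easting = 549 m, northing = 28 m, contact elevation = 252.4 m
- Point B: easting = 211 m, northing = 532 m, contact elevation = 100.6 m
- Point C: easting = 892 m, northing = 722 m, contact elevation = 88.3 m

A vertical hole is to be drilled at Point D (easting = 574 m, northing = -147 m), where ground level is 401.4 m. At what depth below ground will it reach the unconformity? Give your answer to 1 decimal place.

101.4 m

Let the plane be z = a·easting + b·northing + c.
Point B−Point A: −338a + 504b = −151.8;  Point C−Point A: 343a + 694b = −164.1.
Solving gives a = 0.05557, b = −0.26392.
Then c = 252.4 − a·549 − b·28 = 229.28.
At (574, -147): z_contact = 31.90 + 38.80 + 229.28 = 299.98 m.
Depth below ground = 401.4 − 299.98 = 101.4 m.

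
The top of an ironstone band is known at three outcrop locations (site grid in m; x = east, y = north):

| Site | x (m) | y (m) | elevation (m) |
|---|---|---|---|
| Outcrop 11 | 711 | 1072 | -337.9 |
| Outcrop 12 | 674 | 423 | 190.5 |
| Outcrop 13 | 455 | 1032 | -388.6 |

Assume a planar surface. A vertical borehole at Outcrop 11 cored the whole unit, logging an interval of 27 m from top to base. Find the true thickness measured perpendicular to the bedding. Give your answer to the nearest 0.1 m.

Let the plane be z = a·x + b·y + c.
Outcrop 12−Outcrop 11: −37a − 649b = 528.4;  Outcrop 13−Outcrop 11: −256a − 40b = −50.7.
Solving gives a = 0.32819, b = −0.83289.
|∇z| = √(a²+b²) = 0.89521, so dip δ = arctan(0.89521) = 41.84°.
True thickness = vertical thickness × cos δ = 27 × cos 41.84° = 20.1 m.

20.1 m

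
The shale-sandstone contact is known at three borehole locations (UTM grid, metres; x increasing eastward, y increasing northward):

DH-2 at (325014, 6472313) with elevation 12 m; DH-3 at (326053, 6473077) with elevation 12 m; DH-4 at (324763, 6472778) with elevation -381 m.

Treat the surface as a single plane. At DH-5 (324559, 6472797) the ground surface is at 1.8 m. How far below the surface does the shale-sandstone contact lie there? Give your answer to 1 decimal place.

Two edge vectors: DH-2→DH-3 = (1039, 764, 0), DH-2→DH-4 = (-251, 465, -393).
Normal n = (DH-2→DH-3) × (DH-2→DH-4) = (-300252, 408327, 674899).
So ∂z/∂x = −n_x/n_z = 0.444884346 and ∂z/∂y = −n_y/n_z = −0.605019418.
Intercept c from DH-2: 12 − 144593.64 + 3915875.04 = 3771293.40.
At (324559, 6472797): z_contact = 144391.22 − 3916167.87 + 3771293.40 = -483.25 m.
Depth below ground = 1.8 − (-483.25) = 485.1 m.

485.1 m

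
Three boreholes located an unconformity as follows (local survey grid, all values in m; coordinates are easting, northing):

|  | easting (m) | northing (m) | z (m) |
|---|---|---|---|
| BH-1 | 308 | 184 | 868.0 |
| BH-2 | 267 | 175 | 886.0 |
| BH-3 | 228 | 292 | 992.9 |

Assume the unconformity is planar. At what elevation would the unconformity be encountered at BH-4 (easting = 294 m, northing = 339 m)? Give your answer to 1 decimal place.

Two edge vectors: BH-1→BH-2 = (-41, -9, 18), BH-1→BH-3 = (-80, 108, 124.9).
Normal n = (BH-1→BH-2) × (BH-1→BH-3) = (-3068.1, 3680.9, -5148).
So ∂z/∂easting = −n_x/n_z = −0.59598 and ∂z/∂northing = −n_y/n_z = 0.71502.
Intercept c from BH-1: 868 + 183.56 − 131.56 = 920.00.
At (294, 339): z = −175.2 + 242.4 + 920.00 = 987.2 m.

987.2 m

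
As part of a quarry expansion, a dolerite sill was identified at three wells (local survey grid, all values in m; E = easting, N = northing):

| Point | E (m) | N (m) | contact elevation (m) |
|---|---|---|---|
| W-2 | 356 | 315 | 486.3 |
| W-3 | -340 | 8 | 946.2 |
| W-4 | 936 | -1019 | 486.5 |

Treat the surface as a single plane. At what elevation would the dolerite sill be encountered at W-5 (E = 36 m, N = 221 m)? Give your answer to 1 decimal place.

686.4 m

Two edge vectors: W-2→W-3 = (-696, -307, 459.9), W-2→W-4 = (580, -1334, 0.2).
Normal n = (W-2→W-3) × (W-2→W-4) = (613445.2, 266881.2, 1106524).
So ∂z/∂E = −n_x/n_z = −0.554389 and ∂z/∂N = −n_y/n_z = −0.241189.
Intercept c from W-2: 486.3 + 197.36 + 75.97 = 759.64.
At (36, 221): z = −20.0 − 53.3 + 759.64 = 686.4 m.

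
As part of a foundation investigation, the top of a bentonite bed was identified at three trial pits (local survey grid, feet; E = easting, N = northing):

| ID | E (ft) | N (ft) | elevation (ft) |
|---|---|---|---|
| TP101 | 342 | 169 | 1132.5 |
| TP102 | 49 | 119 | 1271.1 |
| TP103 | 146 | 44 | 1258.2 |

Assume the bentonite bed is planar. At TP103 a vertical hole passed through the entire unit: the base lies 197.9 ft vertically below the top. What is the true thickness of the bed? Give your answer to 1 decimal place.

Two edge vectors: TP101→TP102 = (-293, -50, 138.6), TP101→TP103 = (-196, -125, 125.7).
Normal n = (TP101→TP102) × (TP101→TP103) = (11040, 9664.5, 26825).
So ∂z/∂E = −n_x/n_z = −0.41156 and ∂z/∂N = −n_y/n_z = −0.36028.
|∇z| = √(a²+b²) = 0.54697, so dip δ = arctan(0.54697) = 28.68°.
True thickness = vertical thickness × cos δ = 197.9 × cos 28.68° = 173.6 ft.

173.6 ft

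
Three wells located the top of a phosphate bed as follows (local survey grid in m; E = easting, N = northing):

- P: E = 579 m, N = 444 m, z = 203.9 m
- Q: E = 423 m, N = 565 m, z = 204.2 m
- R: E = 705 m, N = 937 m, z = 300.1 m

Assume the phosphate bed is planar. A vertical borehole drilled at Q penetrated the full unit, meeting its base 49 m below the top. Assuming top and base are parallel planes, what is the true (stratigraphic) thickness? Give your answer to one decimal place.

48.0 m

Two edge vectors: P→Q = (-156, 121, 0.3), P→R = (126, 493, 96.2).
Normal n = (P→Q) × (P→R) = (11492.3, 15045, -92154).
So ∂z/∂E = −n_x/n_z = 0.12471 and ∂z/∂N = −n_y/n_z = 0.16326.
|∇z| = √(a²+b²) = 0.20544, so dip δ = arctan(0.20544) = 11.61°.
True thickness = vertical thickness × cos δ = 49 × cos 11.61° = 48.0 m.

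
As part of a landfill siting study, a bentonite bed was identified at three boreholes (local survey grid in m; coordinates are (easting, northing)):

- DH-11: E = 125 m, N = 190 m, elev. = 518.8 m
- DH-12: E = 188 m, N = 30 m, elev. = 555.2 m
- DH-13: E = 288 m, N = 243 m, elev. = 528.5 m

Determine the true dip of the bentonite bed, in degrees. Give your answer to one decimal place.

Two edge vectors: DH-11→DH-12 = (63, -160, 36.4), DH-11→DH-13 = (163, 53, 9.7).
Normal n = (DH-11→DH-12) × (DH-11→DH-13) = (-3481.2, 5322.1, 29419).
So ∂z/∂E = −n_x/n_z = 0.11833 and ∂z/∂N = −n_y/n_z = −0.18091.
Gradient magnitude |∇z| = √(a² + b²) = √(0.01400 + 0.03273) = 0.21617.
True dip = arctan(0.21617) = 12.2°, dipping toward NNW (azimuth ≈ 327°).

12.2°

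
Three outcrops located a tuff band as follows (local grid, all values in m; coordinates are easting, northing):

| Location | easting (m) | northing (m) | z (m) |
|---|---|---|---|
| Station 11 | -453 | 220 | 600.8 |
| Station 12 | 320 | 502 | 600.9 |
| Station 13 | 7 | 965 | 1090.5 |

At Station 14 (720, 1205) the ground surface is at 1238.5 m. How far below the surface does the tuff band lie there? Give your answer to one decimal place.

165.0 m

Let the plane be z = a·easting + b·northing + c.
Station 12−Station 11: 773a + 282b = 0.1;  Station 13−Station 11: 460a + 745b = 489.7.
Solving gives a = −0.309349, b = 0.848323.
Then c = 600.8 − a·-453 − b·220 = 274.03.
At (720, 1205): z_contact = −222.73 + 1022.23 + 274.03 = 1073.53 m.
Depth below ground = 1238.5 − 1073.53 = 165.0 m.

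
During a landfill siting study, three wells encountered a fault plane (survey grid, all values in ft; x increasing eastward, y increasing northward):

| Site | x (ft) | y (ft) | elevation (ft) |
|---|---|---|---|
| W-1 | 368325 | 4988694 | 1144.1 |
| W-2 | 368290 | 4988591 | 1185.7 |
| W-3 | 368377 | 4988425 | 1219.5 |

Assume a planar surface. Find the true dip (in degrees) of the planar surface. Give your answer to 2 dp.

21.77°

Let the plane be z = a·x + b·y + c.
W-2−W-1: −35a − 103b = 41.6;  W-3−W-1: 52a − 269b = 75.4.
Solving gives a = −0.23182, b = −0.32511.
Gradient magnitude |∇z| = √(a² + b²) = √(0.05374 + 0.10570) = 0.39930.
True dip = arctan(0.39930) = 21.77°, dipping toward NE (azimuth ≈ 035°).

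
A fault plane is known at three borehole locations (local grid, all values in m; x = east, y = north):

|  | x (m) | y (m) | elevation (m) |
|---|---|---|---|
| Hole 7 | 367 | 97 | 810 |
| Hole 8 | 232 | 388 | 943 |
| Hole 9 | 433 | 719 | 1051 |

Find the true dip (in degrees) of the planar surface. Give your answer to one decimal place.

Two edge vectors: Hole 7→Hole 8 = (-135, 291, 133), Hole 7→Hole 9 = (66, 622, 241).
Normal n = (Hole 7→Hole 8) × (Hole 7→Hole 9) = (-12595, 41313, -103176).
So ∂z/∂x = −n_x/n_z = −0.12207 and ∂z/∂y = −n_y/n_z = 0.40041.
Gradient magnitude |∇z| = √(a² + b²) = √(0.01490 + 0.16033) = 0.41861.
True dip = arctan(0.41861) = 22.7°, dipping toward SSE (azimuth ≈ 163°).

22.7°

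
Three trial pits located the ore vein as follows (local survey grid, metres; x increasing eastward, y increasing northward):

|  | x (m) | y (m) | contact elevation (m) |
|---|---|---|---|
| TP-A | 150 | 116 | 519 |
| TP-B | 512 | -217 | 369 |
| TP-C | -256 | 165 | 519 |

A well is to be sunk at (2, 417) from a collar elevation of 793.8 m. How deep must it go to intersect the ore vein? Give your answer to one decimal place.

128.0 m

Let the plane be z = a·x + b·y + c.
TP-B−TP-A: 362a − 333b = −150;  TP-C−TP-A: −406a + 49b = 0.
Solving gives a = 0.06257, b = 0.51847.
Then c = 519 − a·150 − b·116 = 449.47.
At (2, 417): z_contact = 0.13 + 216.20 + 449.47 = 665.80 m.
Depth below ground = 793.8 − 665.80 = 128.0 m.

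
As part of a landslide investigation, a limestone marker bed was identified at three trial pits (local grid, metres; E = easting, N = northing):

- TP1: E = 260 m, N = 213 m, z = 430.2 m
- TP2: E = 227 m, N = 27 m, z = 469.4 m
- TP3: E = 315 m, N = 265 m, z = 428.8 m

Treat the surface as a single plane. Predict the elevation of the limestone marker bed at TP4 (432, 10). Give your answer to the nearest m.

516 m

Two edge vectors: TP1→TP2 = (-33, -186, 39.2), TP1→TP3 = (55, 52, -1.4).
Normal n = (TP1→TP2) × (TP1→TP3) = (-1778, 2109.8, 8514).
So ∂z/∂E = −n_x/n_z = 0.20883 and ∂z/∂N = −n_y/n_z = −0.24780.
Intercept c from TP1: 430.2 − 54.30 + 52.78 = 428.69.
At (432, 10): z = 90.2 − 2.5 + 428.69 = 516.4 m.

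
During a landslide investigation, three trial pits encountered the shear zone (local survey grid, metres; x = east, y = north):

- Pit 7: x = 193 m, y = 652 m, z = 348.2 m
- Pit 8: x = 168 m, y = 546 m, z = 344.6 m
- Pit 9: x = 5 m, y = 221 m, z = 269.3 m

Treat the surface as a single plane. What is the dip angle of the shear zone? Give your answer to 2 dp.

Two edge vectors: Pit 7→Pit 8 = (-25, -106, -3.6), Pit 7→Pit 9 = (-188, -431, -78.9).
Normal n = (Pit 7→Pit 8) × (Pit 7→Pit 9) = (6811.8, -1295.7, -9153).
So ∂z/∂x = −n_x/n_z = 0.74422 and ∂z/∂y = −n_y/n_z = −0.14156.
Gradient magnitude |∇z| = √(a² + b²) = √(0.55386 + 0.02004) = 0.75756.
True dip = arctan(0.75756) = 37.15°, dipping toward W (azimuth ≈ 281°).

37.15°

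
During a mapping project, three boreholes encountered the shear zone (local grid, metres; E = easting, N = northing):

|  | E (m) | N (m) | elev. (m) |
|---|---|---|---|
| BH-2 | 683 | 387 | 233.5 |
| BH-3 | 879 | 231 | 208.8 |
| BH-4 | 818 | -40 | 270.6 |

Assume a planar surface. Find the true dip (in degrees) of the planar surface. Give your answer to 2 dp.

Two edge vectors: BH-2→BH-3 = (196, -156, -24.7), BH-2→BH-4 = (135, -427, 37.1).
Normal n = (BH-2→BH-3) × (BH-2→BH-4) = (-16334.5, -10606.1, -62632).
So ∂z/∂E = −n_x/n_z = −0.26080 and ∂z/∂N = −n_y/n_z = −0.16934.
Gradient magnitude |∇z| = √(a² + b²) = √(0.06802 + 0.02868) = 0.31096.
True dip = arctan(0.31096) = 17.27°, dipping toward ENE (azimuth ≈ 057°).

17.27°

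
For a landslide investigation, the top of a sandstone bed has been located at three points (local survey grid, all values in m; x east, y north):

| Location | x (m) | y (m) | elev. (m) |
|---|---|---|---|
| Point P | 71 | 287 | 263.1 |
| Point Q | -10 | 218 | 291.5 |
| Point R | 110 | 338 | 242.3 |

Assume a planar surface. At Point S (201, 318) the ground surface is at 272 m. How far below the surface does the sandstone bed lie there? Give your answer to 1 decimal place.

22.5 m

Two edge vectors: Point P→Point Q = (-81, -69, 28.4), Point P→Point R = (39, 51, -20.8).
Normal n = (Point P→Point Q) × (Point P→Point R) = (-13.2, -577.2, -1440).
So ∂z/∂x = −n_x/n_z = −0.00917 and ∂z/∂y = −n_y/n_z = −0.40083.
Intercept c from Point P: 263.1 + 0.65 + 115.04 = 378.79.
At (201, 318): z_contact = −1.84 − 127.47 + 378.79 = 249.48 m.
Depth below ground = 272 − 249.48 = 22.5 m.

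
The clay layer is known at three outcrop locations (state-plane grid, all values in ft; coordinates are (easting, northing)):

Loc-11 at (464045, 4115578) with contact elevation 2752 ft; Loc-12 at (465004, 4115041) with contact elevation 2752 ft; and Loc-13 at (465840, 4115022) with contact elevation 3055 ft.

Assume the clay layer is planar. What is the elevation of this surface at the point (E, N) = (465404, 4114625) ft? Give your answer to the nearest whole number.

2622 ft

Two edge vectors: Loc-11→Loc-12 = (959, -537, 0), Loc-11→Loc-13 = (1795, -556, 303).
Normal n = (Loc-11→Loc-12) × (Loc-11→Loc-13) = (-162711, -290577, 430711).
So ∂z/∂E = −n_x/n_z = 0.37777303 and ∂z/∂N = −n_y/n_z = 0.67464495.
Intercept c from Loc-11: 2752 − 175303.69 − 2776553.90 = −2949105.59.
At (465404, 4114625): z = 175817.1 + 2775911.0 − 2949105.59 = 2622.5 ft.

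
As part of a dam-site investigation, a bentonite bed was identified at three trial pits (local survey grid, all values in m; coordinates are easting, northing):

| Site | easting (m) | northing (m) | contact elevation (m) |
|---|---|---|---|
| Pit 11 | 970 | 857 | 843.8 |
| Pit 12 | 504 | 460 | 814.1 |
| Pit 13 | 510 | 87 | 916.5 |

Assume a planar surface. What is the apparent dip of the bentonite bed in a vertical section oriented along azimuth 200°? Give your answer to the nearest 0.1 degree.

Two edge vectors: Pit 11→Pit 12 = (-466, -397, -29.7), Pit 11→Pit 13 = (-460, -770, 72.7).
Normal n = (Pit 11→Pit 12) × (Pit 11→Pit 13) = (-51730.9, 47540.2, 176200).
So ∂z/∂easting = −n_x/n_z = 0.29359 and ∂z/∂northing = −n_y/n_z = −0.26981.
Unit vector along 200° is (sin 200°, cos 200°) = (-0.3420, -0.9397).
Slope in that direction = a·(-0.3420) + b·(-0.9397) = 0.15312.
Apparent dip = arctan|0.15312| = 8.7° (true dip is 21.7°, so apparent ≤ true as expected).

8.7°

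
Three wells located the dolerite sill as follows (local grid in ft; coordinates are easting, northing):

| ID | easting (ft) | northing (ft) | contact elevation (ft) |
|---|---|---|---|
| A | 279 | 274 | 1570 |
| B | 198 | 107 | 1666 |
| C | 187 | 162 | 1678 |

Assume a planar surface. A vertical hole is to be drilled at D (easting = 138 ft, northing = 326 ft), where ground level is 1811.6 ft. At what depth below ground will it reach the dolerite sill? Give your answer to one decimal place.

79.1 ft

Let the plane be z = a·easting + b·northing + c.
B−A: −81a − 167b = 96;  C−A: −92a − 112b = 108.
Solving gives a = −1.15766, b = −0.01335.
Then c = 1570 − a·279 − b·274 = 1896.65.
At (138, 326): z_contact = −159.76 − 4.35 + 1896.65 = 1732.54 ft.
Depth below ground = 1811.6 − 1732.54 = 79.1 ft.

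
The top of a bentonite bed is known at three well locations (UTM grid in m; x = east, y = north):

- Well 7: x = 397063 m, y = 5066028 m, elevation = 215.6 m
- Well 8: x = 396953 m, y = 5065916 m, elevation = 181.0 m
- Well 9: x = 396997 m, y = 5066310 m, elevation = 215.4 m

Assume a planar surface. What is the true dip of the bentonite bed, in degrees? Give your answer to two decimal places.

Two edge vectors: Well 7→Well 8 = (-110, -112, -34.6), Well 7→Well 9 = (-66, 282, -0.2).
Normal n = (Well 7→Well 8) × (Well 7→Well 9) = (9779.6, 2261.6, -38412).
So ∂z/∂x = −n_x/n_z = 0.25460 and ∂z/∂y = −n_y/n_z = 0.05888.
Gradient magnitude |∇z| = √(a² + b²) = √(0.06482 + 0.00347) = 0.26132.
True dip = arctan(0.26132) = 14.64°, dipping toward WSW (azimuth ≈ 257°).

14.64°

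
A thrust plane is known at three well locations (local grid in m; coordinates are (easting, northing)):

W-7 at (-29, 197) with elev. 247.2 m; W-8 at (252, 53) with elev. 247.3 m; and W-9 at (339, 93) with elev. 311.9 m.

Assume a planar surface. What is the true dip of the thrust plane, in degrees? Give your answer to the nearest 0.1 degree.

40.6°

Two edge vectors: W-7→W-8 = (281, -144, 0.1), W-7→W-9 = (368, -104, 64.7).
Normal n = (W-7→W-8) × (W-7→W-9) = (-9306.4, -18143.9, 23768).
So ∂z/∂E = −n_x/n_z = 0.39155 and ∂z/∂N = −n_y/n_z = 0.76338.
Gradient magnitude |∇z| = √(a² + b²) = √(0.15331 + 0.58274) = 0.85794.
True dip = arctan(0.85794) = 40.6°, dipping toward SSW (azimuth ≈ 207°).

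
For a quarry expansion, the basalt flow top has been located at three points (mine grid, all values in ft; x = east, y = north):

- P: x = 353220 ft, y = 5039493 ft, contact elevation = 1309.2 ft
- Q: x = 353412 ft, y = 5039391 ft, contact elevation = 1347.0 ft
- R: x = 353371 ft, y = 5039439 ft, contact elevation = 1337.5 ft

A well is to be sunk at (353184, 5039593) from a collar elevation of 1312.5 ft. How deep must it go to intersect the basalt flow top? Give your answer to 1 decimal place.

Two edge vectors: P→Q = (192, -102, 37.8), P→R = (151, -54, 28.3).
Normal n = (P→Q) × (P→R) = (-845.4, 274.2, 5034).
So ∂z/∂x = −n_x/n_z = 0.167938021 and ∂z/∂y = −n_y/n_z = −0.054469607.
Intercept c from P: 1309.2 − 59319.07 + 274499.20 = 216489.33.
At (353184, 5039593): z_contact = 59313.02 − 274504.65 + 216489.33 = 1297.71 ft.
Depth below ground = 1312.5 − 1297.71 = 14.8 ft.

14.8 ft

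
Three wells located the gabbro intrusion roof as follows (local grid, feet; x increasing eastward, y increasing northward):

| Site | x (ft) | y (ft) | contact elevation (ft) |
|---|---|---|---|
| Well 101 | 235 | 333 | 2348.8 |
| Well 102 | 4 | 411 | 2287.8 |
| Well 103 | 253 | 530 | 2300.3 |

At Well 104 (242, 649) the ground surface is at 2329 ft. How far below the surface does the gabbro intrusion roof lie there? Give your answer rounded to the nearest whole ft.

62 ft

Let the plane be z = a·x + b·y + c.
Well 102−Well 101: −231a + 78b = −61;  Well 103−Well 101: 18a + 197b = −48.5.
Solving gives a = 0.17552, b = −0.26223.
Then c = 2348.8 − a·235 − b·333 = 2394.87.
At (242, 649): z_contact = 42.5 − 170.2 + 2394.87 = 2267.2 ft.
Depth below ground = 2329 − 2267.2 = 62 ft.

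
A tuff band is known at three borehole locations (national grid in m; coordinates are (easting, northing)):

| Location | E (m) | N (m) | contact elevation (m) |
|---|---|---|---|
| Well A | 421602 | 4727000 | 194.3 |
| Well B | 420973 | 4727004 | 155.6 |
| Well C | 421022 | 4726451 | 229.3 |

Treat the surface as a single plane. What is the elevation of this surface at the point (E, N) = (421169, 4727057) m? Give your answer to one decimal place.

160.7 m

Let the plane be z = a·E + b·N + c.
Well B−Well A: −629a + 4b = −38.7;  Well C−Well A: −580a − 549b = 35.
Solving gives a = 0.060712919, b = −0.127893430.
Then c = 194.3 − a·421602 − b·4727000 = 579149.86.
At (421169, 4727057): z = 25570.4 − 604559.5 + 579149.86 = 160.7 m.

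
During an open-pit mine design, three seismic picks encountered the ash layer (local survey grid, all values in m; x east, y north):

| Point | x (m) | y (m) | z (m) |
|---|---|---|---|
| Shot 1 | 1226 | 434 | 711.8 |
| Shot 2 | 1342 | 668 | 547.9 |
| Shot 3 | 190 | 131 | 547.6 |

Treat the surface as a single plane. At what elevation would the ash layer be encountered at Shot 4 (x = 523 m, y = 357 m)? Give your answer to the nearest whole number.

Two edge vectors: Shot 1→Shot 2 = (116, 234, -163.9), Shot 1→Shot 3 = (-1036, -303, -164.2).
Normal n = (Shot 1→Shot 2) × (Shot 1→Shot 3) = (-88084.5, 188847.6, 207276).
So ∂z/∂x = −n_x/n_z = 0.42496 and ∂z/∂y = −n_y/n_z = −0.91109.
Intercept c from Shot 1: 711.8 − 521.00 + 395.41 = 586.21.
At (523, 357): z = 222.3 − 325.3 + 586.21 = 483.2 m.

483 m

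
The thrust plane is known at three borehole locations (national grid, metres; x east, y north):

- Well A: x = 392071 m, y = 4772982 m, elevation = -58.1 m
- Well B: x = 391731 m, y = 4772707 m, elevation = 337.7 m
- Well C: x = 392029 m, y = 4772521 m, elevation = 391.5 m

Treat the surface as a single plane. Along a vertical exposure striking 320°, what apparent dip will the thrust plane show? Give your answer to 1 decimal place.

Let the plane be z = a·x + b·y + c.
Well B−Well A: −340a − 275b = 395.8;  Well C−Well A: −42a − 461b = 449.6.
Solving gives a = −0.40515, b = −0.93836.
Unit vector along 320° is (sin 320°, cos 320°) = (-0.6428, 0.7660).
Slope in that direction = a·(-0.6428) + b·(0.7660) = −0.45840.
Apparent dip = arctan|0.45840| = 24.6° (true dip is 45.6°, so apparent ≤ true as expected).

24.6°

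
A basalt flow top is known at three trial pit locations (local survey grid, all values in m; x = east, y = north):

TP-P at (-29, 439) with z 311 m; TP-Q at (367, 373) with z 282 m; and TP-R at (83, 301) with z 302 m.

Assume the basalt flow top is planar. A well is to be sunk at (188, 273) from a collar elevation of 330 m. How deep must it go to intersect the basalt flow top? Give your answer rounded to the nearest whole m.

36 m

Let the plane be z = a·x + b·y + c.
TP-Q−TP-P: 396a − 66b = −29;  TP-R−TP-P: 112a − 138b = −9.
Solving gives a = −0.07212, b = 0.00669.
Then c = 311 − a·-29 − b·439 = 305.97.
At (188, 273): z_contact = −13.6 + 1.8 + 305.97 = 294.2 m.
Depth below ground = 330 − 294.2 = 36 m.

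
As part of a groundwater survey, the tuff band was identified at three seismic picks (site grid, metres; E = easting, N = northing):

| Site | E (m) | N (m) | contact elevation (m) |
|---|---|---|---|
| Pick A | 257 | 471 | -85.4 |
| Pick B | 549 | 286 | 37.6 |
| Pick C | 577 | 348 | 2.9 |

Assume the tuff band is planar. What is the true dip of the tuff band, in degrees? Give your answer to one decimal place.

Two edge vectors: Pick A→Pick B = (292, -185, 123), Pick A→Pick C = (320, -123, 88.3).
Normal n = (Pick A→Pick B) × (Pick A→Pick C) = (-1206.5, 13576.4, 23284).
So ∂z/∂E = −n_x/n_z = 0.05182 and ∂z/∂N = −n_y/n_z = −0.58308.
Gradient magnitude |∇z| = √(a² + b²) = √(0.00268 + 0.33998) = 0.58538.
True dip = arctan(0.58538) = 30.3°, dipping toward N (azimuth ≈ 355°).

30.3°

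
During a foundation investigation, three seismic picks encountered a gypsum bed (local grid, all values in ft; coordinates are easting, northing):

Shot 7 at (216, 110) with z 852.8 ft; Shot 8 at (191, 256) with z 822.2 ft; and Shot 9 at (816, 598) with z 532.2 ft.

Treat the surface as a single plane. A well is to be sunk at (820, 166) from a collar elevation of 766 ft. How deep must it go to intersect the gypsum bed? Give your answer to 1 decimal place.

Let the plane be z = a·easting + b·northing + c.
Shot 8−Shot 7: −25a + 146b = −30.6;  Shot 9−Shot 7: 600a + 488b = −320.6.
Solving gives a = −0.31939, b = −0.26428.
Then c = 852.8 − a·216 − b·110 = 950.86.
At (820, 166): z_contact = −261.90 − 43.87 + 950.86 = 645.09 ft.
Depth below ground = 766 − 645.09 = 120.9 ft.

120.9 ft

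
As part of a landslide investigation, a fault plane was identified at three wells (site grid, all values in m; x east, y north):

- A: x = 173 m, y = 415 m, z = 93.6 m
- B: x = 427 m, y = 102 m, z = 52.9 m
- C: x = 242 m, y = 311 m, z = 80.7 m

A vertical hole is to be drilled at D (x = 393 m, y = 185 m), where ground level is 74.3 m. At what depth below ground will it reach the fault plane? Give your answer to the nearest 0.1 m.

Let the plane be z = a·x + b·y + c.
B−A: 254a − 313b = −40.7;  C−A: 69a − 104b = −12.9.
Solving gives a = −0.04049, b = 0.09718.
Then c = 93.6 − a·173 − b·415 = 60.28.
At (393, 185): z_contact = −15.91 + 17.98 + 60.28 = 62.34 m.
Depth below ground = 74.3 − 62.34 = 12.0 m.

12.0 m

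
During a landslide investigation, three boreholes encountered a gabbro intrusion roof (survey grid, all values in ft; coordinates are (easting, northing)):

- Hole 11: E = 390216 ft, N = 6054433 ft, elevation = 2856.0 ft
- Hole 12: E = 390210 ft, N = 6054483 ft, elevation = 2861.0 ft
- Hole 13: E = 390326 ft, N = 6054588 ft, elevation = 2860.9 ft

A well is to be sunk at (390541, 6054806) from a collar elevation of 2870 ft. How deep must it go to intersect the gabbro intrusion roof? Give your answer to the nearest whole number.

Let the plane be z = a·E + b·N + c.
Hole 12−Hole 11: −6a + 50b = 5;  Hole 13−Hole 11: 110a + 155b = 4.9.
Solving gives a = −0.08242613, b = 0.09010886.
Then c = 2856 − a·390216 − b·6054433 = −510538.09.
At (390541, 6054806): z_contact = −32190.8 + 545591.7 − 510538.09 = 2862.8 ft.
Depth below ground = 2870 − 2862.8 = 7 ft.

7 ft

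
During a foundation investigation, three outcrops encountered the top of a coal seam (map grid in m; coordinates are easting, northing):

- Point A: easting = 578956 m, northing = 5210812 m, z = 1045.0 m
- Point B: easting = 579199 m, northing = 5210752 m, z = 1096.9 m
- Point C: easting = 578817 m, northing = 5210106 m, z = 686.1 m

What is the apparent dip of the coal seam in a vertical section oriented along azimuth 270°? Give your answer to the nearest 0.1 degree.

Let the plane be z = a·easting + b·northing + c.
Point B−Point A: 243a − 60b = 51.9;  Point C−Point A: −139a − 706b = −358.9.
Solving gives a = 0.32338, b = 0.44469.
Unit vector along 270° is (sin 270°, cos 270°) = (-1.0000, -0.0000).
Slope in that direction = a·(-1.0000) + b·(-0.0000) = −0.32338.
Apparent dip = arctan|0.32338| = 17.9° (true dip is 28.8°, so apparent ≤ true as expected).

17.9°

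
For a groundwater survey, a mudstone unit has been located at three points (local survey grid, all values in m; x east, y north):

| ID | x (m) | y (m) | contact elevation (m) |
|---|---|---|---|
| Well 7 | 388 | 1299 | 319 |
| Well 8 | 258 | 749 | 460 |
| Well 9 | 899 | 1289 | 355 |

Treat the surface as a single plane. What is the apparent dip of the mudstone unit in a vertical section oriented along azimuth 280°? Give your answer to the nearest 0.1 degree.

Let the plane be z = a·x + b·y + c.
Well 8−Well 7: −130a − 550b = 141;  Well 9−Well 7: 511a − 10b = 36.
Solving gives a = 0.06513, b = −0.27176.
Unit vector along 280° is (sin 280°, cos 280°) = (-0.9848, 0.1736).
Slope in that direction = a·(-0.9848) + b·(0.1736) = −0.11133.
Apparent dip = arctan|0.11133| = 6.4° (true dip is 15.6°, so apparent ≤ true as expected).

6.4°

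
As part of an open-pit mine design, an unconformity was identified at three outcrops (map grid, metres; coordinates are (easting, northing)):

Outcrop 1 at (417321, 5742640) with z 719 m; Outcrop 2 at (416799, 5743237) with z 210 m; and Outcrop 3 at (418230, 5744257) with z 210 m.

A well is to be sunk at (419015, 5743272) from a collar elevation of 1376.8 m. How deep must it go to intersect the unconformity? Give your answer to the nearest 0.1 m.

Let the plane be z = a·E + b·N + c.
Outcrop 2−Outcrop 1: −522a + 597b = −509;  Outcrop 3−Outcrop 1: 909a + 1617b = −509.
Solving gives a = 0.374386965, b = −0.525242889.
Then c = 719 − a·417321 − b·5742640 = 2860760.28.
At (419015, 5743272): z_contact = 156873.75 − 3016612.78 + 2860760.28 = 1021.26 m.
Depth below ground = 1376.8 − 1021.26 = 355.5 m.

355.5 m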